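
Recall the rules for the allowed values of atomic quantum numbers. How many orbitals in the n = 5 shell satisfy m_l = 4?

1

The n = 5 shell has l = 0 through 4; check each.
Per l-value: l=4 → 1.
Total orbitals: 1.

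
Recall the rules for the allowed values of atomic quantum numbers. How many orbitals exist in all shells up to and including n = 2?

Total orbitals = 1² + 2² = 5.

5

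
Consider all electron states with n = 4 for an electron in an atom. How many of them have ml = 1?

With n = 4 the allowed l are 0, 1, …, 3.
Contributions: l=1 → 1; l=2 → 1; l=3 → 1.
Orbitals: 1 + 1 + 1 = 3. Each orbital carries two spin states, so 3 × 2 = 6 states.

6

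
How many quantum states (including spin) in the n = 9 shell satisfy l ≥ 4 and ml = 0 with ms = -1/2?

5

For n = 9, l ranges over 0 … 8.
The (l, ml) pairs meeting l ≥ 4 and ml = 0 give: l=4 → 1; l=5 → 1; l=6 → 1; l=7 → 1; l=8 → 1.
Orbitals: 1 + 1 + 1 + 1 + 1 = 5. With ms fixed to a single value there is one state per orbital, giving 5 states.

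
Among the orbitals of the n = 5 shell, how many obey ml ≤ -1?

10

For n = 5, l ranges over 0 … 4.
Contributions: l=1 → 1; l=2 → 2; l=3 → 3; l=4 → 4.
Total orbitals: 1 + 2 + 3 + 4 = 10.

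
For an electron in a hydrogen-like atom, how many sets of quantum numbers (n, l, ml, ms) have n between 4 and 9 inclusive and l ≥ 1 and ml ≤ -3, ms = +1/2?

56

Per-shell orbital counts meeting the constraint:
n=4 → 1; n=5 → 3; n=6 → 6; n=7 → 10; n=8 → 15; n=9 → 21.
Orbitals: 1 + 3 + 6 + 10 + 15 + 21 = 56. With ms fixed to +1/2 there is one state per orbital, so 56 states.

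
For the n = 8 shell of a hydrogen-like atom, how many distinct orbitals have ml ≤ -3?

The (l, ml) pairs meeting ml ≤ -3 give: l=3 → 1; l=4 → 2; l=5 → 3; l=6 → 4; l=7 → 5.
Total orbitals: 1 + 2 + 3 + 4 + 5 = 15.

15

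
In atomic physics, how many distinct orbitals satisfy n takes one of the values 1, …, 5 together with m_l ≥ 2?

10

Work shell by shell — for each n, count the (l, m_l) pairs that satisfy m_l ≥ 2:
n=3 → 1; n=4 → 3; n=5 → 6.
Total orbitals: 1 + 3 + 6 = 10.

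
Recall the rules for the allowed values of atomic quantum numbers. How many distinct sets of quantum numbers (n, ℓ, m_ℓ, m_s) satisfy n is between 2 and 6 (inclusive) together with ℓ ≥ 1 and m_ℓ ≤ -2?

40

Go shell by shell, enumerating (ℓ, m_ℓ) with ℓ ≥ 1 and m_ℓ ≤ -2:
n=3 → 1; n=4 → 3; n=5 → 6; n=6 → 10.
Orbitals: 1 + 3 + 6 + 10 = 20. Including both spin states (m_s = ±1/2) gives 2 × 20 = 40 states.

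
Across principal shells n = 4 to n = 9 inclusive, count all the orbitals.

Shell n has n² orbitals: 4²=16 + 5²=25 + 6²=36 + 7²=49 + 8²=64 + 9²=81 = 271 orbitals.

271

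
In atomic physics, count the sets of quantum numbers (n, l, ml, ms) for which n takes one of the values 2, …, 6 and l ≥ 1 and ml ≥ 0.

Work shell by shell — for each n, count the (l, ml) pairs that satisfy l ≥ 1 and ml ≥ 0:
n=2 → 2; n=3 → 5; n=4 → 9; n=5 → 14; n=6 → 20.
Orbitals: 2 + 5 + 9 + 14 + 20 = 50. Including both spin states (ms = ±1/2) gives 2 × 50 = 100 states.

100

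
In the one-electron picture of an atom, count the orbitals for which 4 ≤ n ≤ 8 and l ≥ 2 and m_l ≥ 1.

For each n in the range, tally the orbitals obeying l ≥ 2 and m_l ≥ 1:
n=4 → 5; n=5 → 9; n=6 → 14; n=7 → 20; n=8 → 27.
Total orbitals: 5 + 9 + 14 + 20 + 27 = 75.

75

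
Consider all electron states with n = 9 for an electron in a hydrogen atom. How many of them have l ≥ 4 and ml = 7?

4

For n = 9, l ranges over 0 … 8.
Contributions: l=7 → 1; l=8 → 1.
Orbitals: 1 + 1 = 2. Each orbital carries two spin states, so 2 × 2 = 4 states.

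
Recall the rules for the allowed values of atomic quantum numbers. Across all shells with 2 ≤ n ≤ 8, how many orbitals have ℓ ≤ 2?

58

Count contributing orbitals for each principal shell:
n=2 → 4; n=3 → 9; n=4 → 9; n=5 → 9; n=6 → 9; n=7 → 9; n=8 → 9.
Total orbitals: 4 + 9 + 9 + 9 + 9 + 9 + 9 = 58.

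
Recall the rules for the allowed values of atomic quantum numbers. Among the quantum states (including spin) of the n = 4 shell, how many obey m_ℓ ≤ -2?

The n = 4 shell has ℓ = 0 through 3; check each.
Orbitals with m_ℓ ≤ -2, by ℓ: ℓ=2 → 1; ℓ=3 → 2.
Orbitals: 1 + 2 = 3. Each orbital carries two spin states, so 3 × 2 = 6 states.

6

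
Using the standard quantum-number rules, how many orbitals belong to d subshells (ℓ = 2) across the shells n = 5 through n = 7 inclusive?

A d subshell (ℓ = 2) exists for every n ≥ 3, so shells n = 5, 6, 7 each contribute one — 3 subshells.
Since each d subshell has 2·2+1 = 5 orbitals, the total is 3 × 5 = 15.

15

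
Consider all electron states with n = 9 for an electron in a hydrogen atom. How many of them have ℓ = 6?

The (ℓ, m_ℓ) pairs meeting ℓ = 6 give: ℓ=6 → 13.
Orbitals: 13. Each orbital carries two spin states, so 13 × 2 = 26 states.

26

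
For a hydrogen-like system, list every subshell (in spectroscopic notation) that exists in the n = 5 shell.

5s, 5p, 5d, 5f, 5g

For n = 5, ℓ runs from 0 to 4. In spectroscopic notation ℓ = 0,1,2,… ↔ s,p,d,f,g,h,i, so the subshells are 5s, 5p, 5d, 5f, 5g.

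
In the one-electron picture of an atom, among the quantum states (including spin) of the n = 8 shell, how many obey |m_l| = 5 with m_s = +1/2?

6

Go through l = 0, …, 7 (the values permitted for n = 8).
The (l, m_l) pairs meeting |m_l| = 5 give: l=5 → 2; l=6 → 2; l=7 → 2.
Orbitals: 2 + 2 + 2 = 6. With m_s fixed to a single value there is one state per orbital, giving 6 states.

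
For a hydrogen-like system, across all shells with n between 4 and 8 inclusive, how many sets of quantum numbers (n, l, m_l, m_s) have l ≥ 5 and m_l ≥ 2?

Work shell by shell — for each n, count the (l, m_l) pairs that satisfy l ≥ 5 and m_l ≥ 2:
n=6 → 4; n=7 → 9; n=8 → 15.
Orbitals: 4 + 9 + 15 = 28. Including both spin states (m_s = ±1/2) gives 2 × 28 = 56 states.

56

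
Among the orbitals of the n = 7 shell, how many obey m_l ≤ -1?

The n = 7 shell has l = 0 through 6; check each.
Contributions: l=1 → 1; l=2 → 2; l=3 → 3; l=4 → 4; l=5 → 5; l=6 → 6.
Total orbitals: 1 + 2 + 3 + 4 + 5 + 6 = 21.

21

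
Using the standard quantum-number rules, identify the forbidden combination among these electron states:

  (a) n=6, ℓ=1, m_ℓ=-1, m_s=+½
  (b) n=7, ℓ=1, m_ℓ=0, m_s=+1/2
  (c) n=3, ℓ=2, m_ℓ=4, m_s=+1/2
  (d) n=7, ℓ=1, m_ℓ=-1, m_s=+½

(c)

(c) has |m_ℓ| = 4 > ℓ = 2, violating −ℓ ≤ m_ℓ ≤ ℓ.
The remaining sets (a), (b), (d) satisfy all four rules.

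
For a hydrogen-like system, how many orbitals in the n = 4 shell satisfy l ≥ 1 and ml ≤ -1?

With n = 4 the allowed l are 0, 1, …, 3.
Contributions: l=1 → 1; l=2 → 2; l=3 → 3.
Total orbitals: 1 + 2 + 3 = 6.

6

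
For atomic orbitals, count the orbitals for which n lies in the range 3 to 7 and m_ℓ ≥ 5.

4

Count contributing orbitals for each principal shell:
n=6 → 1; n=7 → 3.
Total orbitals: 1 + 3 = 4.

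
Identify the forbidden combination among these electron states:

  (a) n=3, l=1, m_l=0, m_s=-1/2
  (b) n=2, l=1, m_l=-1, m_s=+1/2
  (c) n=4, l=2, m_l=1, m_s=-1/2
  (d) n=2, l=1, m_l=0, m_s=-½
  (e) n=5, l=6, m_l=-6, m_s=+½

(e)

(e) has l = 6 ≥ n = 5, violating 0 ≤ l ≤ n−1.
The remaining sets (a), (b), (c), (d) satisfy all four rules.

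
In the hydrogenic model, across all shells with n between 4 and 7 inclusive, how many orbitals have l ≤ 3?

64

Go shell by shell, enumerating (l, m_l) with l ≤ 3:
n=4 → 16; n=5 → 16; n=6 → 16; n=7 → 16.
Total orbitals: 16 + 16 + 16 + 16 = 64.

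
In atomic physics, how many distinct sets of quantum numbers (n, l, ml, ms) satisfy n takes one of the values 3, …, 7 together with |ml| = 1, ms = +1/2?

For each n in the range, tally the orbitals obeying |ml| = 1:
n=3 → 4; n=4 → 6; n=5 → 8; n=6 → 10; n=7 → 12.
Orbitals: 4 + 6 + 8 + 10 + 12 = 40. With ms fixed to +1/2 there is one state per orbital, so 40 states.

40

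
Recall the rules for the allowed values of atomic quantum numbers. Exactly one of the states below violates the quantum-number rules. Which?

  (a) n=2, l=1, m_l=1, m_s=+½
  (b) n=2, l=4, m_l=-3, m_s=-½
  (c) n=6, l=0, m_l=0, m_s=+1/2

(b)

(b) has l = 4 ≥ n = 2, violating 0 ≤ l ≤ n−1.
The remaining sets (a), (c) satisfy all four rules.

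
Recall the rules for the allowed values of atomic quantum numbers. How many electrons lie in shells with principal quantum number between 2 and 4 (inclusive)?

Shell n has n² orbitals: 2²=4 + 3²=9 + 4²=16 = 29 orbitals.
Two spin states per orbital: 2 × 29 = 58 electrons.

58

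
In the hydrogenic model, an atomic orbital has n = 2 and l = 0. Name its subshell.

2s

l = 0 corresponds to the letter 's', so the subshell is 2s.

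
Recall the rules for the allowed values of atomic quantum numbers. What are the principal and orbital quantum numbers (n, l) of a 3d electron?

n = 3, l = 2

The leading integer gives n = 3; the letter 'd' means l = 2.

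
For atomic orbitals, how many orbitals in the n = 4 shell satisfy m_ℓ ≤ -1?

6

For n = 4, ℓ ranges over 0 … 3.
Per ℓ-value: ℓ=1 → 1; ℓ=2 → 2; ℓ=3 → 3.
Total orbitals: 1 + 2 + 3 = 6.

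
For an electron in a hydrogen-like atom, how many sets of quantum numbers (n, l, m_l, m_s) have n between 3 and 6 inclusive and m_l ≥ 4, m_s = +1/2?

Per-shell orbital counts meeting the constraint:
n=5 → 1; n=6 → 3.
Orbitals: 1 + 3 = 4. With m_s fixed to +1/2 there is one state per orbital, so 4 states.

4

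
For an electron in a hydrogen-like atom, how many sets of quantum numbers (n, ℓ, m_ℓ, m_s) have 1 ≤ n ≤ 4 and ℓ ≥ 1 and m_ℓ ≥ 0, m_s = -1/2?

Treat each shell separately and count matching orbitals:
n=2 → 2; n=3 → 5; n=4 → 9.
Orbitals: 2 + 5 + 9 = 16. With m_s fixed to -1/2 there is one state per orbital, so 16 states.

16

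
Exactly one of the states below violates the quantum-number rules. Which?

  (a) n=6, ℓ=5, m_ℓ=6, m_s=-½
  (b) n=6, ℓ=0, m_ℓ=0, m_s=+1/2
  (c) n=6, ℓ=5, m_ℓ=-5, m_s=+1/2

(a)

(a) has |m_ℓ| = 6 > ℓ = 5, violating −ℓ ≤ m_ℓ ≤ ℓ.
The remaining sets (b), (c) satisfy all four rules.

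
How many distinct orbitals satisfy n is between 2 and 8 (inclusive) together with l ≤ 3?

Per-shell orbital counts meeting the constraint:
n=2 → 4; n=3 → 9; n=4 → 16; n=5 → 16; n=6 → 16; n=7 → 16; n=8 → 16.
Total orbitals: 4 + 9 + 16 + 16 + 16 + 16 + 16 = 93.

93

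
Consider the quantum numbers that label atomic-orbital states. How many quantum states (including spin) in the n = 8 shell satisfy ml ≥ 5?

With n = 8 the allowed l are 0, 1, …, 7.
Orbitals with ml ≥ 5, by l: l=5 → 1; l=6 → 2; l=7 → 3.
Orbitals: 1 + 2 + 3 = 6. Each orbital carries two spin states, so 6 × 2 = 12 states.

12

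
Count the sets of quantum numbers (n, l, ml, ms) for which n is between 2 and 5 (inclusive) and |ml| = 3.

Count contributing orbitals for each principal shell:
n=4 → 2; n=5 → 4.
Orbitals: 2 + 4 = 6. Including both spin states (ms = ±1/2) gives 2 × 6 = 12 states.

12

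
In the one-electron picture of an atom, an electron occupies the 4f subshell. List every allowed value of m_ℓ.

-3, -2, -1, 0, 1, 2, 3

The 4f subshell has ℓ = 3, and m_ℓ takes every integer from −ℓ to +ℓ. With ℓ = 3 that gives the 7 values -3, -2, -1, 0, 1, 2, 3.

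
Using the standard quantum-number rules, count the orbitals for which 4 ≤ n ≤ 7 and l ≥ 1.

Go shell by shell, enumerating (l, ml) with l ≥ 1:
n=4 → 15; n=5 → 24; n=6 → 35; n=7 → 48.
Total orbitals: 15 + 24 + 35 + 48 = 122.

122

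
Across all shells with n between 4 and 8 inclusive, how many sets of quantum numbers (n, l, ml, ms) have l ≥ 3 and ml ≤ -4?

40

For each n in the range, tally the orbitals obeying l ≥ 3 and ml ≤ -4:
n=5 → 1; n=6 → 3; n=7 → 6; n=8 → 10.
Orbitals: 1 + 3 + 6 + 10 = 20. Including both spin states (ms = ±1/2) gives 2 × 20 = 40 states.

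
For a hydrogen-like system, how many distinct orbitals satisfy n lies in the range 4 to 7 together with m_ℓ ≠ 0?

Go shell by shell, enumerating (ℓ, m_ℓ) with m_ℓ ≠ 0:
n=4 → 12; n=5 → 20; n=6 → 30; n=7 → 42.
Total orbitals: 12 + 20 + 30 + 42 = 104.

104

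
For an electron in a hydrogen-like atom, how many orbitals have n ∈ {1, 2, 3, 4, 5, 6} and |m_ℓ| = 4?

Count contributing orbitals for each principal shell:
n=5 → 2; n=6 → 4.
Total orbitals: 2 + 4 = 6.

6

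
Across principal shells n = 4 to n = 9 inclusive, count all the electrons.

Shell n has n² orbitals: 4²=16 + 5²=25 + 6²=36 + 7²=49 + 8²=64 + 9²=81 = 271 orbitals.
Two spin states per orbital: 2 × 271 = 542 electrons.

542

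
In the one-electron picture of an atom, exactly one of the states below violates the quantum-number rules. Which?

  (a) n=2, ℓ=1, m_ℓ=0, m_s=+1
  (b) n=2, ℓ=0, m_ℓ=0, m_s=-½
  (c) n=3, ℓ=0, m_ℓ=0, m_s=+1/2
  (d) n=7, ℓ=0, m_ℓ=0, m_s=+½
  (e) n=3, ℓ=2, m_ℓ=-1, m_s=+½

(a)

(a) has m_s = +1, but an electron's spin must be ±1/2.
The remaining sets (b), (c), (d), (e) satisfy all four rules.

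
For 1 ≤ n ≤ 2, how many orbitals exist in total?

5

Total orbitals = 1² + 2² = 5.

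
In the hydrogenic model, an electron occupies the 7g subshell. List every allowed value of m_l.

-4, -3, -2, -1, 0, 1, 2, 3, 4

The 7g subshell has l = 4, and m_l takes every integer from −l to +l. With l = 4 that gives the 9 values -4, -3, -2, -1, 0, 1, 2, 3, 4.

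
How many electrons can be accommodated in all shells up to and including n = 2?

Total orbitals = 1² + 2² = 5. Doubling for spin gives 10 electrons.

10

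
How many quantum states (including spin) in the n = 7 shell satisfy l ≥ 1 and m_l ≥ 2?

Contributions: l=2 → 1; l=3 → 2; l=4 → 3; l=5 → 4; l=6 → 5.
Orbitals: 1 + 2 + 3 + 4 + 5 = 15. Each orbital carries two spin states, so 15 × 2 = 30 states.

30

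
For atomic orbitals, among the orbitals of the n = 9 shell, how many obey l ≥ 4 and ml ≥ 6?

6

Orbitals with l ≥ 4 and ml ≥ 6, by l: l=6 → 1; l=7 → 2; l=8 → 3.
Total orbitals: 1 + 2 + 3 = 6.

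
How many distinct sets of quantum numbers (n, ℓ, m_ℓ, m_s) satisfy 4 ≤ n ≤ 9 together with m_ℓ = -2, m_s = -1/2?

27

For each n in the range, tally the orbitals obeying m_ℓ = -2:
n=4 → 2; n=5 → 3; n=6 → 4; n=7 → 5; n=8 → 6; n=9 → 7.
Orbitals: 2 + 3 + 4 + 5 + 6 + 7 = 27. With m_s fixed to -1/2 there is one state per orbital, so 27 states.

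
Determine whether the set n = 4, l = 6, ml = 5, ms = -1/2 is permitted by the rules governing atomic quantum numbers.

The orbital quantum number must satisfy 0 ≤ l ≤ n−1. With n = 4 the allowed l values are 0, 1, 2, 3, so l = 6 is out of range.

Not allowed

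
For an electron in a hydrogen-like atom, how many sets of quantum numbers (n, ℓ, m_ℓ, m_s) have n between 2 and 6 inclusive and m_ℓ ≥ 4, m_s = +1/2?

For each n in the range, tally the orbitals obeying m_ℓ ≥ 4:
n=5 → 1; n=6 → 3.
Orbitals: 1 + 3 = 4. With m_s fixed to +1/2 there is one state per orbital, so 4 states.

4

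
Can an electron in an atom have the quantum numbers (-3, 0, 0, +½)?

Not allowed

The principal quantum number must be a positive integer (n ≥ 1), but here n = -3.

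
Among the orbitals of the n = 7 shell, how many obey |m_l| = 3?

Orbitals with |m_l| = 3, by l: l=3 → 2; l=4 → 2; l=5 → 2; l=6 → 2.
Total orbitals: 2 + 2 + 2 + 2 = 8.

8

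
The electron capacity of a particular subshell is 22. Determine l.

2(2l+1) = 22 ⇒ 2l+1 = 11 ⇒ l = 5.

l = 5 (h)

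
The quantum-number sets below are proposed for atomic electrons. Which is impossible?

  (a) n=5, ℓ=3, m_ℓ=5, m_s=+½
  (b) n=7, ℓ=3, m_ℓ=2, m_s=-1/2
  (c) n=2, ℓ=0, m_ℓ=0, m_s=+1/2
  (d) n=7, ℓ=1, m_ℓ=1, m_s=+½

(a) has |m_ℓ| = 5 > ℓ = 3, violating −ℓ ≤ m_ℓ ≤ ℓ.
The remaining sets (b), (c), (d) satisfy all four rules.

(a)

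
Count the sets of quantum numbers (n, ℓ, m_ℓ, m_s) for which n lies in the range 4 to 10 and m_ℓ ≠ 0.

644

Treat each shell separately and count matching orbitals:
n=4 → 12; n=5 → 20; n=6 → 30; n=7 → 42; n=8 → 56; n=9 → 72; n=10 → 90.
Orbitals: 12 + 20 + 30 + 42 + 56 + 72 + 90 = 322. Including both spin states (m_s = ±1/2) gives 2 × 322 = 644 states.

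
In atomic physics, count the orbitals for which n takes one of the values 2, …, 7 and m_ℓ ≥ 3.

20

Per-shell orbital counts meeting the constraint:
n=4 → 1; n=5 → 3; n=6 → 6; n=7 → 10.
Total orbitals: 1 + 3 + 6 + 10 = 20.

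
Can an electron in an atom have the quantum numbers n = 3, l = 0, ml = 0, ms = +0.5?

Valid

n = 3 is a positive integer. l = 0 satisfies 0 ≤ l ≤ n−1 = 2. ml = 0 lies in the range −l … +l (here 0). ms = +1/2 is one of ±1/2.
All four constraints are satisfied.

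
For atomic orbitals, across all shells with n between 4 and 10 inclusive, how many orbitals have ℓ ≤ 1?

28

Treat each shell separately and count matching orbitals:
n=4 → 4; n=5 → 4; n=6 → 4; n=7 → 4; n=8 → 4; n=9 → 4; n=10 → 4.
Total orbitals: 4 + 4 + 4 + 4 + 4 + 4 + 4 = 28.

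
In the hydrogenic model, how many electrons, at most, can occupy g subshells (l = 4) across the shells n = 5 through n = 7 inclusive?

54

A g subshell (l = 4) exists for every n ≥ 5, so shells n = 5, 6, 7 each contribute one — 3 subshells.
Since each g subshell holds 2(2·4+1) = 18 electrons, the total is 3 × 18 = 54.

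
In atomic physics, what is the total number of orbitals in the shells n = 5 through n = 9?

255

Shell n has n² orbitals: 5²=25 + 6²=36 + 7²=49 + 8²=64 + 9²=81 = 255 orbitals.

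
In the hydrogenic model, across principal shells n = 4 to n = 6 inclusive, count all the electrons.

Shell n has n² orbitals: 4²=16 + 5²=25 + 6²=36 = 77 orbitals.
Two spin states per orbital: 2 × 77 = 154 electrons.

154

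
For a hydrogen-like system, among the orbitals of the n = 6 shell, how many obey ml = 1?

5

For n = 6, l ranges over 0 … 5.
Per l-value: l=1 → 1; l=2 → 1; l=3 → 1; l=4 → 1; l=5 → 1.
Total orbitals: 1 + 1 + 1 + 1 + 1 = 5.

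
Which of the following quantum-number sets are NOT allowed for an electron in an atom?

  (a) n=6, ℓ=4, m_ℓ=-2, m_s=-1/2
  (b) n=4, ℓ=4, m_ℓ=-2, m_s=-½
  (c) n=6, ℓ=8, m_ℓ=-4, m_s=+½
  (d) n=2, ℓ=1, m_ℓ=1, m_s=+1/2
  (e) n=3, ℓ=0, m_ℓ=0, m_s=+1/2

(b) and (c)

(b) has ℓ = 4 ≥ n = 4, violating 0 ≤ ℓ ≤ n−1.
(c) has ℓ = 8 ≥ n = 6, violating 0 ≤ ℓ ≤ n−1.
The remaining sets (a), (d), (e) satisfy all four rules.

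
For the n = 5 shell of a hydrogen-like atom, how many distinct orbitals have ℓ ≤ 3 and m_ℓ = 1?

Go through ℓ = 0, …, 4 (the values permitted for n = 5).
Orbitals with ℓ ≤ 3 and m_ℓ = 1, by ℓ: ℓ=1 → 1; ℓ=2 → 1; ℓ=3 → 1.
Total orbitals: 1 + 1 + 1 = 3.

3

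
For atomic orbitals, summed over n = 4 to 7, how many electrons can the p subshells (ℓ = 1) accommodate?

A p subshell (ℓ = 1) exists for every n ≥ 2, so shells n = 4, 5, 6, 7 each contribute one — 4 subshells.
Since each p subshell holds 2(2·1+1) = 6 electrons, the total is 4 × 6 = 24.

24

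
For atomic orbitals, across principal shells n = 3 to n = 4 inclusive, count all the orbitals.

25

Shell n has n² orbitals: 3²=9 + 4²=16 = 25 orbitals.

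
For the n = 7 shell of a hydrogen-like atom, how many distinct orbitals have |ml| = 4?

6

The n = 7 shell has l = 0 through 6; check each.
Per l-value: l=4 → 2; l=5 → 2; l=6 → 2.
Total orbitals: 2 + 2 + 2 = 6.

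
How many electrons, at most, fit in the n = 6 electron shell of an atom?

72

A shell holds 2n² electrons: 2 × 6² = 2 × 36 = 72.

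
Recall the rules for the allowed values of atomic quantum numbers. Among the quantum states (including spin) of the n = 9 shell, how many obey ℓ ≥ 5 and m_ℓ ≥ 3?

36

With n = 9 the allowed ℓ are 0, 1, …, 8.
Contributions: ℓ=5 → 3; ℓ=6 → 4; ℓ=7 → 5; ℓ=8 → 6.
Orbitals: 3 + 4 + 5 + 6 = 18. Each orbital carries two spin states, so 18 × 2 = 36 states.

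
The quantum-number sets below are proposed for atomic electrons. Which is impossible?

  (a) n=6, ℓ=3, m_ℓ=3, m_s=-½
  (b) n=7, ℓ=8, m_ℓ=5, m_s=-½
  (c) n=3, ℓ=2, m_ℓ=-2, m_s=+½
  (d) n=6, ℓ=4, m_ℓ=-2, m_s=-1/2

(b) has ℓ = 8 ≥ n = 7, violating 0 ≤ ℓ ≤ n−1.
The remaining sets (a), (c), (d) satisfy all four rules.

(b)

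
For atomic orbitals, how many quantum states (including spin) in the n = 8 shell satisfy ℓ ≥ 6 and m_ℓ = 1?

The n = 8 shell has ℓ = 0 through 7; check each.
The (ℓ, m_ℓ) pairs meeting ℓ ≥ 6 and m_ℓ = 1 give: ℓ=6 → 1; ℓ=7 → 1.
Orbitals: 1 + 1 = 2. Each orbital carries two spin states, so 2 × 2 = 4 states.

4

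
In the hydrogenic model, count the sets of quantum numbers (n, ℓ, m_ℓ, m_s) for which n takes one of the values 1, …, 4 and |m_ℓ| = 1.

24

Work shell by shell — for each n, count the (ℓ, m_ℓ) pairs that satisfy |m_ℓ| = 1:
n=2 → 2; n=3 → 4; n=4 → 6.
Orbitals: 2 + 4 + 6 = 12. Including both spin states (m_s = ±1/2) gives 2 × 12 = 24 states.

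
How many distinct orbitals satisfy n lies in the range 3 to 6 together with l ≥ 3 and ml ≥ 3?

10

Go shell by shell, enumerating (l, ml) with l ≥ 3 and ml ≥ 3:
n=4 → 1; n=5 → 3; n=6 → 6.
Total orbitals: 1 + 3 + 6 = 10.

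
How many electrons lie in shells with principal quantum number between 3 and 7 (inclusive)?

270

Shell n has n² orbitals: 3²=9 + 4²=16 + 5²=25 + 6²=36 + 7²=49 = 135 orbitals.
Two spin states per orbital: 2 × 135 = 270 electrons.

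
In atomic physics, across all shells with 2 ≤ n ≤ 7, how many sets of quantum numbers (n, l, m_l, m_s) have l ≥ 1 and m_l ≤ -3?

40

Per-shell orbital counts meeting the constraint:
n=4 → 1; n=5 → 3; n=6 → 6; n=7 → 10.
Orbitals: 1 + 3 + 6 + 10 = 20. Including both spin states (m_s = ±1/2) gives 2 × 20 = 40 states.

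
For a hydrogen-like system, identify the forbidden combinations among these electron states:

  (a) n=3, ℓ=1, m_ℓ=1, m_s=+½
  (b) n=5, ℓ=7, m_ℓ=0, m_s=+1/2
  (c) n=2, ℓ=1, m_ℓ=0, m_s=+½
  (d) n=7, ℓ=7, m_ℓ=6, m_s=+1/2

(b) and (d)

(b) has ℓ = 7 ≥ n = 5, violating 0 ≤ ℓ ≤ n−1.
(d) has ℓ = 7 ≥ n = 7, violating 0 ≤ ℓ ≤ n−1.
The remaining sets (a), (c) satisfy all four rules.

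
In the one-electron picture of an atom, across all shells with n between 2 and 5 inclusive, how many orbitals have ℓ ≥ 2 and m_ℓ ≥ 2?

Work shell by shell — for each n, count the (ℓ, m_ℓ) pairs that satisfy ℓ ≥ 2 and m_ℓ ≥ 2:
n=3 → 1; n=4 → 3; n=5 → 6.
Total orbitals: 1 + 3 + 6 = 10.

10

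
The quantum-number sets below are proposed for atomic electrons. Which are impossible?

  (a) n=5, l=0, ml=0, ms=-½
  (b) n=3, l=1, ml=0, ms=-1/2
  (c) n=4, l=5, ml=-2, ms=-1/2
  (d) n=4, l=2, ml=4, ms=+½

(c) and (d)

(c) has l = 5 ≥ n = 4, violating 0 ≤ l ≤ n−1.
(d) has |ml| = 4 > l = 2, violating −l ≤ ml ≤ l.
The remaining sets (a), (b) satisfy all four rules.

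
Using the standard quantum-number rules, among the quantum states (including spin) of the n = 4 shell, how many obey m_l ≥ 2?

The n = 4 shell has l = 0 through 3; check each.
Per l-value: l=2 → 1; l=3 → 2.
Orbitals: 1 + 2 = 3. Each orbital carries two spin states, so 3 × 2 = 6 states.

6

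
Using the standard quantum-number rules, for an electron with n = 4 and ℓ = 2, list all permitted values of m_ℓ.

m_ℓ takes every integer from −ℓ to +ℓ. With ℓ = 2 that gives the 5 values -2, -1, 0, 1, 2.

-2, -1, 0, 1, 2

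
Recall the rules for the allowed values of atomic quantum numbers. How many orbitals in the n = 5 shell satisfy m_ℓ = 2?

3

For n = 5, ℓ ranges over 0 … 4.
Orbitals with m_ℓ = 2, by ℓ: ℓ=2 → 1; ℓ=3 → 1; ℓ=4 → 1.
Total orbitals: 1 + 1 + 1 = 3.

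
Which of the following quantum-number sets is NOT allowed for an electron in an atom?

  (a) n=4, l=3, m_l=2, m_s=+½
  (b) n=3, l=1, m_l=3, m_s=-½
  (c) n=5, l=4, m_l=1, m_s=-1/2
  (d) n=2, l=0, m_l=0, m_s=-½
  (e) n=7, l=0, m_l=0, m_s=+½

(b) has |m_l| = 3 > l = 1, violating −l ≤ m_l ≤ l.
The remaining sets (a), (c), (d), (e) satisfy all four rules.

(b)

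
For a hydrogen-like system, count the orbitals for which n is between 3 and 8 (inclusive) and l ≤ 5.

Go shell by shell, enumerating (l, ml) with l ≤ 5:
n=3 → 9; n=4 → 16; n=5 → 25; n=6 → 36; n=7 → 36; n=8 → 36.
Total orbitals: 9 + 16 + 25 + 36 + 36 + 36 = 158.

158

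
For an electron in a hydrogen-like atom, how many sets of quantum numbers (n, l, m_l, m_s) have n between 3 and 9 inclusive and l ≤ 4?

300

Count contributing orbitals for each principal shell:
n=3 → 9; n=4 → 16; n=5 → 25; n=6 → 25; n=7 → 25; n=8 → 25; n=9 → 25.
Orbitals: 9 + 16 + 25 + 25 + 25 + 25 + 25 = 150. Including both spin states (m_s = ±1/2) gives 2 × 150 = 300 states.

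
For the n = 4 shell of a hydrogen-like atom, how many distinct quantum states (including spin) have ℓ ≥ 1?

With n = 4 the allowed ℓ are 0, 1, …, 3.
Per ℓ-value: ℓ=1 → 3; ℓ=2 → 5; ℓ=3 → 7.
Orbitals: 3 + 5 + 7 = 15. Each orbital carries two spin states, so 15 × 2 = 30 states.

30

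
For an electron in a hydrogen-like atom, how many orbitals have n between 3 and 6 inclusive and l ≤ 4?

Go shell by shell, enumerating (l, ml) with l ≤ 4:
n=3 → 9; n=4 → 16; n=5 → 25; n=6 → 25.
Total orbitals: 9 + 16 + 25 + 25 = 75.

75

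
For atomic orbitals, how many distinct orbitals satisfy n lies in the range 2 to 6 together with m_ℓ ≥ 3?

Go shell by shell, enumerating (ℓ, m_ℓ) with m_ℓ ≥ 3:
n=4 → 1; n=5 → 3; n=6 → 6.
Total orbitals: 1 + 3 + 6 = 10.

10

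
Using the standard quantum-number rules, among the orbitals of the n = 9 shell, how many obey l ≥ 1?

80

Per l-value: l=1 → 3; l=2 → 5; l=3 → 7; l=4 → 9; l=5 → 11; l=6 → 13; l=7 → 15; l=8 → 17.
Total orbitals: 3 + 5 + 7 + 9 + 11 + 13 + 15 + 17 = 80.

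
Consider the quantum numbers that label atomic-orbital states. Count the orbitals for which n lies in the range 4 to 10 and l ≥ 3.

308

Work shell by shell — for each n, count the (l, m_l) pairs that satisfy l ≥ 3:
n=4 → 7; n=5 → 16; n=6 → 27; n=7 → 40; n=8 → 55; n=9 → 72; n=10 → 91.
Total orbitals: 7 + 16 + 27 + 40 + 55 + 72 + 91 = 308.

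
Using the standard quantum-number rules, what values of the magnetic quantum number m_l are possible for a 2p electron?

The 2p subshell has l = 1, and m_l takes every integer from −l to +l. With l = 1 that gives the 3 values -1, 0, 1.

-1, 0, 1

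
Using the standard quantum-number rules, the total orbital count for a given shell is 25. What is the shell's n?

n² = 25 ⇒ n = 5.

n = 5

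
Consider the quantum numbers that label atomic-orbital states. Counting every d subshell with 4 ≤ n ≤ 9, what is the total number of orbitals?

A d subshell (l = 2) exists for every n ≥ 3, so shells n = 4, 5, 6, 7, 8, 9 each contribute one — 6 subshells.
Since each d subshell has 2·2+1 = 5 orbitals, the total is 6 × 5 = 30.

30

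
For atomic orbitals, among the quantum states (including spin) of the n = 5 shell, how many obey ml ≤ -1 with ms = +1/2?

10

The n = 5 shell has l = 0 through 4; check each.
Per l-value: l=1 → 1; l=2 → 2; l=3 → 3; l=4 → 4.
Orbitals: 1 + 2 + 3 + 4 = 10. With ms fixed to a single value there is one state per orbital, giving 10 states.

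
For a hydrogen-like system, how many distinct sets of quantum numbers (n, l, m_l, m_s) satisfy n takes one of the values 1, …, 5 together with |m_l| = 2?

Go shell by shell, enumerating (l, m_l) with |m_l| = 2:
n=3 → 2; n=4 → 4; n=5 → 6.
Orbitals: 2 + 4 + 6 = 12. Including both spin states (m_s = ±1/2) gives 2 × 12 = 24 states.

24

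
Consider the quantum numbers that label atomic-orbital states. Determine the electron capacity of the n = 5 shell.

A shell holds 2n² electrons: 2 × 5² = 2 × 25 = 50.

50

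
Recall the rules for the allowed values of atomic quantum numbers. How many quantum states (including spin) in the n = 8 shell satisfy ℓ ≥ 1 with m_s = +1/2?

63

For n = 8, ℓ ranges over 0 … 7.
Contributions: ℓ=1 → 3; ℓ=2 → 5; ℓ=3 → 7; ℓ=4 → 9; ℓ=5 → 11; ℓ=6 → 13; ℓ=7 → 15.
Orbitals: 3 + 5 + 7 + 9 + 11 + 13 + 15 = 63. With m_s fixed to a single value there is one state per orbital, giving 63 states.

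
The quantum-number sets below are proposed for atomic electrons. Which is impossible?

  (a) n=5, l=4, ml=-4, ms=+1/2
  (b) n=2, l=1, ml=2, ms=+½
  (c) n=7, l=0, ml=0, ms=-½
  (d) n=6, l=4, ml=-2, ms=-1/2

(b) has |ml| = 2 > l = 1, violating −l ≤ ml ≤ l.
The remaining sets (a), (c), (d) satisfy all four rules.

(b)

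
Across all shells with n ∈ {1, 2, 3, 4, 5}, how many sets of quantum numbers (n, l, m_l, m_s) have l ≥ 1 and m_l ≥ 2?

20

Work shell by shell — for each n, count the (l, m_l) pairs that satisfy l ≥ 1 and m_l ≥ 2:
n=3 → 1; n=4 → 3; n=5 → 6.
Orbitals: 1 + 3 + 6 = 10. Including both spin states (m_s = ±1/2) gives 2 × 10 = 20 states.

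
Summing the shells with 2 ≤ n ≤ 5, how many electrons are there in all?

Shell n has n² orbitals: 2²=4 + 3²=9 + 4²=16 + 5²=25 = 54 orbitals.
Two spin states per orbital: 2 × 54 = 108 electrons.

108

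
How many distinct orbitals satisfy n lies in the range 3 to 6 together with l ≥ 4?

29

Work shell by shell — for each n, count the (l, ml) pairs that satisfy l ≥ 4:
n=5 → 9; n=6 → 20.
Total orbitals: 9 + 20 = 29.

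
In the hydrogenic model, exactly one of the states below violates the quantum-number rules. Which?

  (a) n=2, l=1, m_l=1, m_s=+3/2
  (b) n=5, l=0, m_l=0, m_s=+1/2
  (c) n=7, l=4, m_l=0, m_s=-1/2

(a)

(a) has m_s = +3/2, but an electron's spin must be ±1/2.
The remaining sets (b), (c) satisfy all four rules.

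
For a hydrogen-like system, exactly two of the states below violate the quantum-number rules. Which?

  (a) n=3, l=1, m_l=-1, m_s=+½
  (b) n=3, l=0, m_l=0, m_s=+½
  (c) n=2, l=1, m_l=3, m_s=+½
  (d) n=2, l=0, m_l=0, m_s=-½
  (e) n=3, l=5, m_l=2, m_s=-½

(c) has |m_l| = 3 > l = 1, violating −l ≤ m_l ≤ l.
(e) has l = 5 ≥ n = 3, violating 0 ≤ l ≤ n−1.
The remaining sets (a), (b), (d) satisfy all four rules.

(c) and (e)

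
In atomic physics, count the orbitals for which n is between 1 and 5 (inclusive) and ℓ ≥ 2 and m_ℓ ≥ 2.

Go shell by shell, enumerating (ℓ, m_ℓ) with ℓ ≥ 2 and m_ℓ ≥ 2:
n=3 → 1; n=4 → 3; n=5 → 6.
Total orbitals: 1 + 3 + 6 = 10.

10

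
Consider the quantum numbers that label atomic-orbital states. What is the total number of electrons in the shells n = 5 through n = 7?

Shell n has n² orbitals: 5²=25 + 6²=36 + 7²=49 = 110 orbitals.
Two spin states per orbital: 2 × 110 = 220 electrons.

220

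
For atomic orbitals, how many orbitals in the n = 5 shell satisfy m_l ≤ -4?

1

For n = 5, l ranges over 0 … 4.
Per l-value: l=4 → 1.
Total orbitals: 1.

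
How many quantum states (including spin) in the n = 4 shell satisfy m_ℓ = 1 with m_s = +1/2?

3

The n = 4 shell has ℓ = 0 through 3; check each.
Orbitals with m_ℓ = 1, by ℓ: ℓ=1 → 1; ℓ=2 → 1; ℓ=3 → 1.
Orbitals: 1 + 1 + 1 = 3. With m_s fixed to a single value there is one state per orbital, giving 3 states.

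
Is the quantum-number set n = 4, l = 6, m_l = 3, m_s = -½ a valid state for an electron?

The orbital quantum number must satisfy 0 ≤ l ≤ n−1. With n = 4 the allowed l values are 0, 1, 2, 3, so l = 6 is out of range.

Not allowed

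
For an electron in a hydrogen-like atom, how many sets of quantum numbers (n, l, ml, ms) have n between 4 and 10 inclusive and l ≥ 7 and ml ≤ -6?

For each n in the range, tally the orbitals obeying l ≥ 7 and ml ≤ -6:
n=8 → 2; n=9 → 5; n=10 → 9.
Orbitals: 2 + 5 + 9 = 16. Including both spin states (ms = ±1/2) gives 2 × 16 = 32 states.

32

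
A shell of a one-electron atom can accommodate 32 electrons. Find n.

n = 4

2n² = 32 ⇒ n² = 16 ⇒ n = 4.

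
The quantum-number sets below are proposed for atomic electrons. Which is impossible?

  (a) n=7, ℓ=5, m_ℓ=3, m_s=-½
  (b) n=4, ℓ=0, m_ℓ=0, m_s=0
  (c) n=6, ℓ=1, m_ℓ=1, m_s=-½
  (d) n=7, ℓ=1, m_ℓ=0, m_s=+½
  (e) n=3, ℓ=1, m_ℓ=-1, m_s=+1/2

(b)

(b) has m_s = 0, but an electron's spin must be ±1/2.
The remaining sets (a), (c), (d), (e) satisfy all four rules.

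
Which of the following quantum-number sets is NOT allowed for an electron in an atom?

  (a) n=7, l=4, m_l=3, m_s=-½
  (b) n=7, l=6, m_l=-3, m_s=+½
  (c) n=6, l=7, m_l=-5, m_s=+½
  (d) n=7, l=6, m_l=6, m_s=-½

(c) has l = 7 ≥ n = 6, violating 0 ≤ l ≤ n−1.
The remaining sets (a), (b), (d) satisfy all four rules.

(c)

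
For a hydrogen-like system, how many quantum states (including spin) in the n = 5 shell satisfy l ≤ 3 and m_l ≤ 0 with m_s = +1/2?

10

Per l-value: l=0 → 1; l=1 → 2; l=2 → 3; l=3 → 4.
Orbitals: 1 + 2 + 3 + 4 = 10. With m_s fixed to a single value there is one state per orbital, giving 10 states.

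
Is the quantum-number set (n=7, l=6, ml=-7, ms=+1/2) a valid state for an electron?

Invalid

The magnetic quantum number must satisfy −l ≤ ml ≤ l. With l = 6, ml can only be -6, -5, -4, -3, -2, -1, 0, 1, 2, 3, 4, 5, 6, so ml = -7 is forbidden.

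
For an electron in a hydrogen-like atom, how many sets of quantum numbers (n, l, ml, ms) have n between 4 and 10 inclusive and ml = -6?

20

For each n in the range, tally the orbitals obeying ml = -6:
n=7 → 1; n=8 → 2; n=9 → 3; n=10 → 4.
Orbitals: 1 + 2 + 3 + 4 = 10. Including both spin states (ms = ±1/2) gives 2 × 10 = 20 states.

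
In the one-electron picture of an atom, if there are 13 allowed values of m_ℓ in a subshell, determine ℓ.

m_ℓ ranges over 2ℓ+1 integers, so 2ℓ+1 = 13 ⇒ ℓ = 6.

ℓ = 6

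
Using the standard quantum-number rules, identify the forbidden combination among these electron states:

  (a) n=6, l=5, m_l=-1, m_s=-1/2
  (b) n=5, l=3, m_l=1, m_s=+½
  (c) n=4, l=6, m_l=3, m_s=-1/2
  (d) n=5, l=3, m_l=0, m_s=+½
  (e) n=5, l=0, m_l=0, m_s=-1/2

(c)

(c) has l = 6 ≥ n = 4, violating 0 ≤ l ≤ n−1.
The remaining sets (a), (b), (d), (e) satisfy all four rules.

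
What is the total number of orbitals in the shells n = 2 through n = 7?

Shell n has n² orbitals: 2²=4 + 3²=9 + 4²=16 + 5²=25 + 6²=36 + 7²=49 = 139 orbitals.

139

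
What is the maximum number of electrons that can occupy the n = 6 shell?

72

A shell holds 2n² electrons: 2 × 6² = 2 × 36 = 72.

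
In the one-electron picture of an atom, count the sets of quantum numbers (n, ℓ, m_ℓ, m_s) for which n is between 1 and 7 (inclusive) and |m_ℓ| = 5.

12

Treat each shell separately and count matching orbitals:
n=6 → 2; n=7 → 4.
Orbitals: 2 + 4 = 6. Including both spin states (m_s = ±1/2) gives 2 × 6 = 12 states.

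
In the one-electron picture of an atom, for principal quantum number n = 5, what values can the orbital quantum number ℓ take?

0, 1, 2, 3, 4

ℓ is an integer with 0 ≤ ℓ ≤ n−1, so for n = 5: ℓ = 0, 1, 2, 3, 4.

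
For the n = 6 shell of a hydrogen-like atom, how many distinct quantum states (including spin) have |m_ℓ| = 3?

With n = 6 the allowed ℓ are 0, 1, …, 5.
Per ℓ-value: ℓ=3 → 2; ℓ=4 → 2; ℓ=5 → 2.
Orbitals: 2 + 2 + 2 = 6. Each orbital carries two spin states, so 6 × 2 = 12 states.

12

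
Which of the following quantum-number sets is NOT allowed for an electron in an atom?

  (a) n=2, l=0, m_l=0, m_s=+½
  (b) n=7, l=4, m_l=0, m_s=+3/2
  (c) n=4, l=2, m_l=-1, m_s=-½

(b) has m_s = +3/2, but an electron's spin must be ±1/2.
The remaining sets (a), (c) satisfy all four rules.

(b)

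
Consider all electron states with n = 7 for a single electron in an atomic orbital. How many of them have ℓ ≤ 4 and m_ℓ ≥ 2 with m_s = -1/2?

6

With n = 7 the allowed ℓ are 0, 1, …, 6.
The (ℓ, m_ℓ) pairs meeting ℓ ≤ 4 and m_ℓ ≥ 2 give: ℓ=2 → 1; ℓ=3 → 2; ℓ=4 → 3.
Orbitals: 1 + 2 + 3 = 6. With m_s fixed to a single value there is one state per orbital, giving 6 states.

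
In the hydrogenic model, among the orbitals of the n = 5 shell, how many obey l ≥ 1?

24

The n = 5 shell has l = 0 through 4; check each.
Contributions: l=1 → 3; l=2 → 5; l=3 → 7; l=4 → 9.
Total orbitals: 3 + 5 + 7 + 9 = 24.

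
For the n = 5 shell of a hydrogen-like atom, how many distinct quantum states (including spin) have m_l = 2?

6

Orbitals with m_l = 2, by l: l=2 → 1; l=3 → 1; l=4 → 1.
Orbitals: 1 + 1 + 1 = 3. Each orbital carries two spin states, so 3 × 2 = 6 states.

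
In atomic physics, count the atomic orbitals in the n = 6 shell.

36

The n = 6 shell contains n² = 6² = 36 orbitals.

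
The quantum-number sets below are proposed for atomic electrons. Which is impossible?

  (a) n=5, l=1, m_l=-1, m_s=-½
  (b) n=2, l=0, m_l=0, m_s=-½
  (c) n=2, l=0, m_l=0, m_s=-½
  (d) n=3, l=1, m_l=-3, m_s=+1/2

(d) has |m_l| = 3 > l = 1, violating −l ≤ m_l ≤ l.
The remaining sets (a), (b), (c) satisfy all four rules.

(d)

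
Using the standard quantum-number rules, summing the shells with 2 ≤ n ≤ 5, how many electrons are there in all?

Shell n has n² orbitals: 2²=4 + 3²=9 + 4²=16 + 5²=25 = 54 orbitals.
Two spin states per orbital: 2 × 54 = 108 electrons.

108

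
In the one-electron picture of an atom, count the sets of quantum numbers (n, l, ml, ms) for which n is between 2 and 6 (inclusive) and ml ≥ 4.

Per-shell orbital counts meeting the constraint:
n=5 → 1; n=6 → 3.
Orbitals: 1 + 3 = 4. Including both spin states (ms = ±1/2) gives 2 × 4 = 8 states.

8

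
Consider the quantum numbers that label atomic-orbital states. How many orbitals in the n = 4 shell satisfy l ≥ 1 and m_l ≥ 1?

With n = 4 the allowed l are 0, 1, …, 3.
Orbitals with l ≥ 1 and m_l ≥ 1, by l: l=1 → 1; l=2 → 2; l=3 → 3.
Total orbitals: 1 + 2 + 3 = 6.

6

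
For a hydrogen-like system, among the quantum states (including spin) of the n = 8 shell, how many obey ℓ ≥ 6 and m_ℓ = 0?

4

Orbitals with ℓ ≥ 6 and m_ℓ = 0, by ℓ: ℓ=6 → 1; ℓ=7 → 1.
Orbitals: 1 + 1 = 2. Each orbital carries two spin states, so 2 × 2 = 4 states.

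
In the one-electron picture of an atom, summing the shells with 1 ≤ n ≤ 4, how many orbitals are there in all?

Shell n has n² orbitals: 1²=1 + 2²=4 + 3²=9 + 4²=16 = 30 orbitals.

30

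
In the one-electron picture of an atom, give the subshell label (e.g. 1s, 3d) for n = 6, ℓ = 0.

ℓ = 0 corresponds to the letter 's', so the subshell is 6s.

6s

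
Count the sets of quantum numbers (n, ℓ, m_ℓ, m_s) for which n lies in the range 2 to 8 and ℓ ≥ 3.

290

For each n in the range, tally the orbitals obeying ℓ ≥ 3:
n=4 → 7; n=5 → 16; n=6 → 27; n=7 → 40; n=8 → 55.
Orbitals: 7 + 16 + 27 + 40 + 55 = 145. Including both spin states (m_s = ±1/2) gives 2 × 145 = 290 states.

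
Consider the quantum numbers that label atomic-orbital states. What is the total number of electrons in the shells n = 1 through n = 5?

110

Shell n has n² orbitals: 1²=1 + 2²=4 + 3²=9 + 4²=16 + 5²=25 = 55 orbitals.
Two spin states per orbital: 2 × 55 = 110 electrons.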